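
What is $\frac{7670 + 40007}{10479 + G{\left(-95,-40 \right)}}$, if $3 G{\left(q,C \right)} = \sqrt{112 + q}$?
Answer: $\frac{4496465547}{988284952} - \frac{143031 \sqrt{17}}{988284952} \approx 4.5492$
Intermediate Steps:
$G{\left(q,C \right)} = \frac{\sqrt{112 + q}}{3}$
$\frac{7670 + 40007}{10479 + G{\left(-95,-40 \right)}} = \frac{7670 + 40007}{10479 + \frac{\sqrt{112 - 95}}{3}} = \frac{47677}{10479 + \frac{\sqrt{17}}{3}}$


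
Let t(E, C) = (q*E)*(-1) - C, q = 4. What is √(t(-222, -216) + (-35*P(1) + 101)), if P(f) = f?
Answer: 3*√130 ≈ 34.205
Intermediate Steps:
t(E, C) = -C - 4*E (t(E, C) = (4*E)*(-1) - C = -4*E - C = -C - 4*E)
√(t(-222, -216) + (-35*P(1) + 101)) = √((-1*(-216) - 4*(-222)) + (-35*1 + 101)) = √((216 + 888) + (-35 + 101)) = √(1104 + 66) = √1170 = 3*√130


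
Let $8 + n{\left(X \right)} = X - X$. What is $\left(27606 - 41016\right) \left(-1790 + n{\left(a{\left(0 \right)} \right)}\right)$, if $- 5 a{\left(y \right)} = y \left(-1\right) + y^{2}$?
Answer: $24111180$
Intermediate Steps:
$a{\left(y \right)} = - \frac{y^{2}}{5} + \frac{y}{5}$ ($a{\left(y \right)} = - \frac{y \left(-1\right) + y^{2}}{5} = - \frac{- y + y^{2}}{5} = - \frac{y^{2} - y}{5} = - \frac{y^{2}}{5} + \frac{y}{5}$)
$n{\left(X \right)} = -8$ ($n{\left(X \right)} = -8 + \left(X - X\right) = -8 + 0 = -8$)
$\left(27606 - 41016\right) \left(-1790 + n{\left(a{\left(0 \right)} \right)}\right) = \left(27606 - 41016\right) \left(-1790 - 8\right) = \left(-13410\right) \left(-1798\right) = 24111180$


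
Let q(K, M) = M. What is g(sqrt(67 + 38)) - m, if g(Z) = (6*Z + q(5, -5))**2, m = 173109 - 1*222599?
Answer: 53295 - 60*sqrt(105) ≈ 52680.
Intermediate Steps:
m = -49490 (m = 173109 - 222599 = -49490)
g(Z) = (-5 + 6*Z)**2 (g(Z) = (6*Z - 5)**2 = (-5 + 6*Z)**2)
g(sqrt(67 + 38)) - m = (-5 + 6*sqrt(67 + 38))**2 - 1*(-49490) = (-5 + 6*sqrt(105))**2 + 49490 = 49490 + (-5 + 6*sqrt(105))**2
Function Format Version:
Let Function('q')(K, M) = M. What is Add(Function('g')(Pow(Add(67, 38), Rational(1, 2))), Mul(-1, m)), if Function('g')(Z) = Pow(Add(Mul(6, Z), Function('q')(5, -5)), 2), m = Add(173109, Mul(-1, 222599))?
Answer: Add(53295, Mul(-60, Pow(105, Rational(1, 2)))) ≈ 52680.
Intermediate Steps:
m = -49490 (m = Add(173109, -222599) = -49490)
Function('g')(Z) = Pow(Add(-5, Mul(6, Z)), 2) (Function('g')(Z) = Pow(Add(Mul(6, Z), -5), 2) = Pow(Add(-5, Mul(6, Z)), 2))
Add(Function('g')(Pow(Add(67, 38), Rational(1, 2))), Mul(-1, m)) = Add(Pow(Add(-5, Mul(6, Pow(Add(67, 38), Rational(1, 2)))), 2), Mul(-1, -49490)) = Add(Pow(Add(-5, Mul(6, Pow(105, Rational(1, 2)))), 2), 49490) = Add(49490, Pow(Add(-5, Mul(6, Pow(105, Rational(1, 2)))), 2))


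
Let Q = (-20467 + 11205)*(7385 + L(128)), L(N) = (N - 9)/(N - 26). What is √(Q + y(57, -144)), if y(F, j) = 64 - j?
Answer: 13*I*√3643161/3 ≈ 8271.1*I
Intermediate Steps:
L(N) = (-9 + N)/(-26 + N)
Q = -205232027/3 (Q = (-20467 + 11205)*(7385 + (-9 + 128)/(-26 + 128)) = -9262*(7385 + 119/102) = -9262*(7385 + (1/102)*119) = -9262*(7385 + 7/6) = -9262*44317/6 = -205232027/3 ≈ -6.8411e+7)
√(Q + y(57, -144)) = √(-205232027/3 + (64 - 1*(-144))) = √(-205232027/3 + (64 + 144)) = √(-205232027/3 + 208) = √(-205231403/3) = 13*I*√3643161/3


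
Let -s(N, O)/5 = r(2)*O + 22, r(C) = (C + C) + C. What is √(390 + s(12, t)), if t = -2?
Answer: 2*√85 ≈ 18.439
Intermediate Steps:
r(C) = 3*C (r(C) = 2*C + C = 3*C)
s(N, O) = -110 - 30*O (s(N, O) = -5*((3*2)*O + 22) = -5*(6*O + 22) = -5*(22 + 6*O) = -110 - 30*O)
√(390 + s(12, t)) = √(390 + (-110 - 30*(-2))) = √(390 + (-110 + 60)) = √(390 - 50) = √340 = 2*√85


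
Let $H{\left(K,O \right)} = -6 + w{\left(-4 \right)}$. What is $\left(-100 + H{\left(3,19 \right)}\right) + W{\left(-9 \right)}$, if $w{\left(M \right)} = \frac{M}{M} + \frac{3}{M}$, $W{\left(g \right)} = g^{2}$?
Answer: $- \frac{99}{4} \approx -24.75$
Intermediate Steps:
$w{\left(M \right)} = 1 + \frac{3}{M}$
$H{\left(K,O \right)} = - \frac{23}{4}$ ($H{\left(K,O \right)} = -6 + \frac{3 - 4}{-4} = -6 - - \frac{1}{4} = -6 + \frac{1}{4} = - \frac{23}{4}$)
$\left(-100 + H{\left(3,19 \right)}\right) + W{\left(-9 \right)} = \left(-100 - \frac{23}{4}\right) + \left(-9\right)^{2} = - \frac{423}{4} + 81 = - \frac{99}{4}$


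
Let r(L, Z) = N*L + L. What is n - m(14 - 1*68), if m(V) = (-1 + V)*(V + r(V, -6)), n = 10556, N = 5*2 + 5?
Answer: -39934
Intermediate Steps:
N = 15 (N = 10 + 5 = 15)
r(L, Z) = 16*L (r(L, Z) = 15*L + L = 16*L)
m(V) = 17*V*(-1 + V) (m(V) = (-1 + V)*(V + 16*V) = (-1 + V)*(17*V) = 17*V*(-1 + V))
n - m(14 - 1*68) = 10556 - 17*(14 - 1*68)*(-1 + (14 - 1*68)) = 10556 - 17*(14 - 68)*(-1 + (14 - 68)) = 10556 - 17*(-54)*(-1 - 54) = 10556 - 17*(-54)*(-55) = 10556 - 1*50490 = 10556 - 50490 = -39934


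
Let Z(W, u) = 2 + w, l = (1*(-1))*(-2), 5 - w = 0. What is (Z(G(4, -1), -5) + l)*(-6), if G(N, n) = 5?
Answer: -54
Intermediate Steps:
w = 5 (w = 5 - 1*0 = 5 + 0 = 5)
l = 2 (l = -1*(-2) = 2)
Z(W, u) = 7 (Z(W, u) = 2 + 5 = 7)
(Z(G(4, -1), -5) + l)*(-6) = (7 + 2)*(-6) = 9*(-6) = -54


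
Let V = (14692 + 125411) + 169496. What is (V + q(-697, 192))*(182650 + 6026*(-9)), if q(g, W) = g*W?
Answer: 22572322400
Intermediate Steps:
q(g, W) = W*g
V = 309599 (V = 140103 + 169496 = 309599)
(V + q(-697, 192))*(182650 + 6026*(-9)) = (309599 + 192*(-697))*(182650 + 6026*(-9)) = (309599 - 133824)*(182650 - 54234) = 175775*128416 = 22572322400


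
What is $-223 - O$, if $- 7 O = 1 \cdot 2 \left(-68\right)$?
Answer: $- \frac{1697}{7} \approx -242.43$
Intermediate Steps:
$O = \frac{136}{7}$ ($O = - \frac{1 \cdot 2 \left(-68\right)}{7} = - \frac{2 \left(-68\right)}{7} = \left(- \frac{1}{7}\right) \left(-136\right) = \frac{136}{7} \approx 19.429$)
$-223 - O = -223 - \frac{136}{7} = - \frac{1697}{7}$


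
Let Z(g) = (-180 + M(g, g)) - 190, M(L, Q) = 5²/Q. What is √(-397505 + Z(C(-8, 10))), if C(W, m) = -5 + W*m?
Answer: 2*I*√28746490/17 ≈ 630.77*I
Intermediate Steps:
M(L, Q) = 25/Q
Z(g) = -370 + 25/g (Z(g) = (-180 + 25/g) - 190 = -370 + 25/g)
√(-397505 + Z(C(-8, 10))) = √(-397505 + (-370 + 25/(-5 - 8*10))) = √(-397505 + (-370 + 25/(-5 - 80))) = √(-397505 + (-370 + 25/(-85))) = √(-397505 + (-370 + 25*(-1/85))) = √(-397505 + (-370 - 5/17)) = √(-397505 - 6295/17) = √(-6763880/17) = 2*I*√28746490/17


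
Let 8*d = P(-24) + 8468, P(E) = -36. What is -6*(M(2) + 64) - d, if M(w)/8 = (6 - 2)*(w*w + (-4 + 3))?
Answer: -2014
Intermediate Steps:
d = 1054 (d = (-36 + 8468)/8 = (⅛)*8432 = 1054)
M(w) = -32 + 32*w² (M(w) = 8*((6 - 2)*(w*w + (-4 + 3))) = 8*(4*(w² - 1)) = 8*(4*(-1 + w²)) = 8*(-4 + 4*w²) = -32 + 32*w²)
-6*(M(2) + 64) - d = -6*((-32 + 32*2²) + 64) - 1*1054 = -6*((-32 + 32*4) + 64) - 1054 = -6*((-32 + 128) + 64) - 1054 = -6*(96 + 64) - 1054 = -6*160 - 1054 = -960 - 1054 = -2014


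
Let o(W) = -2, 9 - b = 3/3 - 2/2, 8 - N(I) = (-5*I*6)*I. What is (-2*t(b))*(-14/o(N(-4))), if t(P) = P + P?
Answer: -252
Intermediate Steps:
N(I) = 8 + 30*I**2 (N(I) = 8 - -5*I*6*I = 8 - (-30*I)*I = 8 - (-30)*I**2 = 8 + 30*I**2)
b = 9 (b = 9 - (3/3 - 2/2) = 9 - (3*(1/3) - 2*1/2) = 9 - (1 - 1) = 9 - 1*0 = 9 + 0 = 9)
t(P) = 2*P
(-2*t(b))*(-14/o(N(-4))) = (-4*9)*(-14/(-2)) = (-2*18)*(-14*(-1/2)) = -36*7 = -252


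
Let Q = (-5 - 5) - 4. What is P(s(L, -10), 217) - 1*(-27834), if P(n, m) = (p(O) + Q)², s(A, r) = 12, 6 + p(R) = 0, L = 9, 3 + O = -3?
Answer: 28234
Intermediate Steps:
O = -6 (O = -3 - 3 = -6)
p(R) = -6 (p(R) = -6 + 0 = -6)
Q = -14 (Q = -10 - 4 = -14)
P(n, m) = 400 (P(n, m) = (-6 - 14)² = (-20)² = 400)
P(s(L, -10), 217) - 1*(-27834) = 400 - 1*(-27834) = 400 + 27834 = 28234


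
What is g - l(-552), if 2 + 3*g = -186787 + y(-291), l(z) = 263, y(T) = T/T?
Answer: -187577/3 ≈ -62526.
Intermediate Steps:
y(T) = 1
g = -186788/3 (g = -⅔ + (-186787 + 1)/3 = -⅔ + (⅓)*(-186786) = -⅔ - 62262 = -186788/3 ≈ -62263.)
g - l(-552) = -186788/3 - 1*263 = -186788/3 - 263 = -187577/3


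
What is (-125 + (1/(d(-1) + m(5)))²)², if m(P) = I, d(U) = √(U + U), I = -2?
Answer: (-437999*I + 249000*√2)/(4*(-7*I + 4*√2)) ≈ 15611.0 - 39.266*I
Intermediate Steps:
d(U) = √2*√U (d(U) = √(2*U) = √2*√U)
m(P) = -2
(-125 + (1/(d(-1) + m(5)))²)² = (-125 + (1/(√2*√(-1) - 2))²)² = (-125 + (1/(√2*I - 2))²)² = (-125 + (1/(I*√2 - 2))²)² = (-125 + (1/(-2 + I*√2))²)² = (-125 + (-2 + I*√2)⁻²)²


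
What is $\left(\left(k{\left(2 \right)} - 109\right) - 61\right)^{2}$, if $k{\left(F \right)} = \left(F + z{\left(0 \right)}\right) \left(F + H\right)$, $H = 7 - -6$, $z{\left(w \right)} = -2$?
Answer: $28900$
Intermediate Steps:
$H = 13$ ($H = 7 + 6 = 13$)
$k{\left(F \right)} = \left(-2 + F\right) \left(13 + F\right)$ ($k{\left(F \right)} = \left(F - 2\right) \left(F + 13\right) = \left(-2 + F\right) \left(13 + F\right)$)
$\left(\left(k{\left(2 \right)} - 109\right) - 61\right)^{2} = \left(\left(\left(-26 + 2^{2} + 11 \cdot 2\right) - 109\right) - 61\right)^{2} = \left(\left(\left(-26 + 4 + 22\right) - 109\right) - 61\right)^{2} = \left(\left(0 - 109\right) - 61\right)^{2} = \left(-109 - 61\right)^{2} = \left(-170\right)^{2} = 28900$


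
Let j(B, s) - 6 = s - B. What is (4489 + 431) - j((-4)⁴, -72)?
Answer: 5242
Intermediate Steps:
j(B, s) = 6 + s - B (j(B, s) = 6 + (s - B) = 6 + s - B)
(4489 + 431) - j((-4)⁴, -72) = (4489 + 431) - (6 - 72 - 1*(-4)⁴) = 4920 - (6 - 72 - 1*256) = 4920 - (6 - 72 - 256) = 4920 - 1*(-322) = 4920 + 322 = 5242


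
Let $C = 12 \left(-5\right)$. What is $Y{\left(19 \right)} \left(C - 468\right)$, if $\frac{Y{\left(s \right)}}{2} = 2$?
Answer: $-2112$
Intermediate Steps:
$Y{\left(s \right)} = 4$ ($Y{\left(s \right)} = 2 \cdot 2 = 4$)
$C = -60$
$Y{\left(19 \right)} \left(C - 468\right) = 4 \left(-60 - 468\right) = 4 \left(-528\right) = -2112$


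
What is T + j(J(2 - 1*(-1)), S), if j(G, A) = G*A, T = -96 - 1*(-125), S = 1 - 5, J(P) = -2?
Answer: 37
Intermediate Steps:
S = -4 (S = 1 - 1*5 = 1 - 5 = -4)
T = 29 (T = -96 + 125 = 29)
j(G, A) = A*G
T + j(J(2 - 1*(-1)), S) = 29 - 4*(-2) = 29 + 8 = 37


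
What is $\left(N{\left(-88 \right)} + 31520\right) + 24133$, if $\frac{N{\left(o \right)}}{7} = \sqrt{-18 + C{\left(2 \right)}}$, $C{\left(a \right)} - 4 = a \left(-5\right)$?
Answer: $55653 + 14 i \sqrt{6} \approx 55653.0 + 34.293 i$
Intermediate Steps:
$C{\left(a \right)} = 4 - 5 a$ ($C{\left(a \right)} = 4 + a \left(-5\right) = 4 - 5 a$)
$N{\left(o \right)} = 14 i \sqrt{6}$ ($N{\left(o \right)} = 7 \sqrt{-18 + \left(4 - 10\right)} = 7 \sqrt{-18 - 6} = 7 \sqrt{-24} = 7 \cdot 2 i \sqrt{6} = 14 i \sqrt{6}$)
$\left(N{\left(-88 \right)} + 31520\right) + 24133 = \left(14 i \sqrt{6} + 31520\right) + 24133 = \left(31520 + 14 i \sqrt{6}\right) + 24133 = 55653 + 14 i \sqrt{6}$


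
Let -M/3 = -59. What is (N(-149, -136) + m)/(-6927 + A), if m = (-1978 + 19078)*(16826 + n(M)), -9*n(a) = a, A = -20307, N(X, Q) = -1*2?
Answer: -94973/9 ≈ -10553.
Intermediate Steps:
N(X, Q) = -2
M = 177 (M = -3*(-59) = 177)
n(a) = -a/9
m = 287388300 (m = (-1978 + 19078)*(16826 - ⅑*177) = 17100*(16826 - 59/3) = 17100*(50419/3) = 287388300)
(N(-149, -136) + m)/(-6927 + A) = (-2 + 287388300)/(-6927 - 20307) = 287388298/(-27234) = 287388298*(-1/27234) = -94973/9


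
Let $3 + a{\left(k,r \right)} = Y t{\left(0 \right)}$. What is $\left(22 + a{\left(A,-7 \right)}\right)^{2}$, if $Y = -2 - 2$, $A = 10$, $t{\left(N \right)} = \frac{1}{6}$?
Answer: $\frac{3025}{9} \approx 336.11$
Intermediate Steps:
$t{\left(N \right)} = \frac{1}{6}$
$Y = -4$
$a{\left(k,r \right)} = - \frac{11}{3}$ ($a{\left(k,r \right)} = -3 - \frac{2}{3} = - \frac{11}{3}$)
$\left(22 + a{\left(A,-7 \right)}\right)^{2} = \left(22 - \frac{11}{3}\right)^{2} = \left(\frac{55}{3}\right)^{2} = \frac{3025}{9}$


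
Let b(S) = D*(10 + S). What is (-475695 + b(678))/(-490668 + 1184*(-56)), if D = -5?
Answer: 479135/556972 ≈ 0.86025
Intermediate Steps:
b(S) = -50 - 5*S (b(S) = -5*(10 + S) = -50 - 5*S)
(-475695 + b(678))/(-490668 + 1184*(-56)) = (-475695 + (-50 - 5*678))/(-490668 + 1184*(-56)) = (-475695 + (-50 - 3390))/(-490668 - 66304) = (-475695 - 3440)/(-556972) = -479135*(-1/556972) = 479135/556972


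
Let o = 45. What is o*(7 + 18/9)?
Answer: 405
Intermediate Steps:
o*(7 + 18/9) = 45*(7 + 18/9) = 45*(7 + 18*(1/9)) = 45*(7 + 2) = 45*9 = 405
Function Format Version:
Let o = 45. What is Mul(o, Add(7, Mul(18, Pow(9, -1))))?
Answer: 405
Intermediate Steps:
Mul(o, Add(7, Mul(18, Pow(9, -1)))) = Mul(45, Add(7, Mul(18, Pow(9, -1)))) = Mul(45, Add(7, Mul(18, Rational(1, 9)))) = Mul(45, Add(7, 2)) = Mul(45, 9) = 405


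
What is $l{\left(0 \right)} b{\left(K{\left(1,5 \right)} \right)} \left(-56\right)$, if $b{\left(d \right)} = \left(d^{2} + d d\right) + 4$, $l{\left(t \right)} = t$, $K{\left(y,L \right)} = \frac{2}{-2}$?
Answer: $0$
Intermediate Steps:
$K{\left(y,L \right)} = -1$ ($K{\left(y,L \right)} = 2 \left(- \frac{1}{2}\right) = -1$)
$b{\left(d \right)} = 4 + 2 d^{2}$ ($b{\left(d \right)} = \left(d^{2} + d^{2}\right) + 4 = 2 d^{2} + 4 = 4 + 2 d^{2}$)
$l{\left(0 \right)} b{\left(K{\left(1,5 \right)} \right)} \left(-56\right) = 0 \left(4 + 2 \left(-1\right)^{2}\right) \left(-56\right) = 0 \left(4 + 2 \cdot 1\right) \left(-56\right) = 0 \left(4 + 2\right) \left(-56\right) = 0 \cdot 6 \left(-56\right) = 0 \left(-56\right) = 0$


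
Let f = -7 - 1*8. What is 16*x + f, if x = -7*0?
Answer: -15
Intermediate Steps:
f = -15 (f = -7 - 8 = -15)
x = 0
16*x + f = 16*0 - 15 = 0 - 15 = -15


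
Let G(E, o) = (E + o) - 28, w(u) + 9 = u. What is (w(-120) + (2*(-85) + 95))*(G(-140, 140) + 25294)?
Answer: -5154264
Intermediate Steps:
w(u) = -9 + u
G(E, o) = -28 + E + o
(w(-120) + (2*(-85) + 95))*(G(-140, 140) + 25294) = ((-9 - 120) + (2*(-85) + 95))*((-28 - 140 + 140) + 25294) = (-129 + (-170 + 95))*(-28 + 25294) = (-129 - 75)*25266 = -204*25266 = -5154264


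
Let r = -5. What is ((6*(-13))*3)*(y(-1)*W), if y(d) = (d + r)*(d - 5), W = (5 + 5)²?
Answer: -842400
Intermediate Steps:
W = 100 (W = 10² = 100)
y(d) = (-5 + d)² (y(d) = (d - 5)*(d - 5) = (-5 + d)*(-5 + d) = (-5 + d)²)
((6*(-13))*3)*(y(-1)*W) = ((6*(-13))*3)*((25 + (-1)² - 10*(-1))*100) = (-78*3)*((25 + 1 + 10)*100) = -8424*100 = -234*3600 = -842400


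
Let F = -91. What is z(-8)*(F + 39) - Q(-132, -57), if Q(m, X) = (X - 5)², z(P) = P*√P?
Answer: -3844 + 832*I*√2 ≈ -3844.0 + 1176.6*I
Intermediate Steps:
z(P) = P^(3/2)
Q(m, X) = (-5 + X)²
z(-8)*(F + 39) - Q(-132, -57) = (-8)^(3/2)*(-91 + 39) - (-5 - 57)² = -16*I*√2*(-52) - 1*(-62)² = 832*I*√2 - 1*3844 = 832*I*√2 - 3844 = -3844 + 832*I*√2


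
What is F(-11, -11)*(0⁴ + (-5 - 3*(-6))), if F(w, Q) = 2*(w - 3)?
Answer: -364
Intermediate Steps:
F(w, Q) = -6 + 2*w (F(w, Q) = 2*(-3 + w) = -6 + 2*w)
F(-11, -11)*(0⁴ + (-5 - 3*(-6))) = (-6 + 2*(-11))*(0⁴ + (-5 - 3*(-6))) = (-6 - 22)*(0 + (-5 + 18)) = -28*(0 + 13) = -28*13 = -364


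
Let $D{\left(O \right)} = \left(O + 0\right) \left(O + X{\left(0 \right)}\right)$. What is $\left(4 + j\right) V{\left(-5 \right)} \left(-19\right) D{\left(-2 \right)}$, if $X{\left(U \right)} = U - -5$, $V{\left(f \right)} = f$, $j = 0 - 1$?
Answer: $-1710$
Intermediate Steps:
$j = -1$ ($j = 0 - 1 = -1$)
$X{\left(U \right)} = 5 + U$ ($X{\left(U \right)} = U + 5 = 5 + U$)
$D{\left(O \right)} = O \left(5 + O\right)$ ($D{\left(O \right)} = \left(O + 0\right) \left(O + \left(5 + 0\right)\right) = O \left(O + 5\right) = O \left(5 + O\right)$)
$\left(4 + j\right) V{\left(-5 \right)} \left(-19\right) D{\left(-2 \right)} = \left(4 - 1\right) \left(-5\right) \left(-19\right) \left(- 2 \left(5 - 2\right)\right) = 3 \left(-5\right) \left(-19\right) \left(\left(-2\right) 3\right) = \left(-15\right) \left(-19\right) \left(-6\right) = 285 \left(-6\right) = -1710$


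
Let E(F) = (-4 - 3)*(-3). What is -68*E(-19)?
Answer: -1428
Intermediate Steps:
E(F) = 21 (E(F) = -7*(-3) = 21)
-68*E(-19) = -68*21 = -1428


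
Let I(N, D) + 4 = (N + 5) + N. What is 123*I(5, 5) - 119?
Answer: 1234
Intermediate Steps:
I(N, D) = 1 + 2*N (I(N, D) = -4 + ((N + 5) + N) = -4 + ((5 + N) + N) = -4 + (5 + 2*N) = 1 + 2*N)
123*I(5, 5) - 119 = 123*(1 + 2*5) - 119 = 123*(1 + 10) - 119 = 123*11 - 119 = 1353 - 119 = 1234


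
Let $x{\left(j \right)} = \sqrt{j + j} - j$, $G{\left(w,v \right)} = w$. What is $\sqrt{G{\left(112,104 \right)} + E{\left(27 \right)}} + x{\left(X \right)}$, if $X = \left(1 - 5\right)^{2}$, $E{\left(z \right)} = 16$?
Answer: $-16 + 12 \sqrt{2} \approx 0.97056$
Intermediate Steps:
$X = 16$ ($X = \left(-4\right)^{2} = 16$)
$x{\left(j \right)} = - j + \sqrt{2} \sqrt{j}$ ($x{\left(j \right)} = \sqrt{2 j} - j = \sqrt{2} \sqrt{j} - j = - j + \sqrt{2} \sqrt{j}$)
$\sqrt{G{\left(112,104 \right)} + E{\left(27 \right)}} + x{\left(X \right)} = \sqrt{112 + 16} - \left(16 - \sqrt{2} \sqrt{16}\right) = \sqrt{128} - \left(16 - \sqrt{2} \cdot 4\right) = 8 \sqrt{2} - \left(16 - 4 \sqrt{2}\right) = -16 + 12 \sqrt{2}$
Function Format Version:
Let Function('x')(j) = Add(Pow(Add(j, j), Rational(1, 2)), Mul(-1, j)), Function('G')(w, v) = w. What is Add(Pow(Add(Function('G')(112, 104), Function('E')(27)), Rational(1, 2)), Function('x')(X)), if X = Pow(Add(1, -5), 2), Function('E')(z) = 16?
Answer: Add(-16, Mul(12, Pow(2, Rational(1, 2)))) ≈ 0.97056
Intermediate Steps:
X = 16 (X = Pow(-4, 2) = 16)
Function('x')(j) = Add(Mul(-1, j), Mul(Pow(2, Rational(1, 2)), Pow(j, Rational(1, 2)))) (Function('x')(j) = Add(Pow(Mul(2, j), Rational(1, 2)), Mul(-1, j)) = Add(Mul(Pow(2, Rational(1, 2)), Pow(j, Rational(1, 2))), Mul(-1, j)) = Add(Mul(-1, j), Mul(Pow(2, Rational(1, 2)), Pow(j, Rational(1, 2)))))
Add(Pow(Add(Function('G')(112, 104), Function('E')(27)), Rational(1, 2)), Function('x')(X)) = Add(Pow(Add(112, 16), Rational(1, 2)), Add(Mul(-1, 16), Mul(Pow(2, Rational(1, 2)), Pow(16, Rational(1, 2))))) = Add(Pow(128, Rational(1, 2)), Add(-16, Mul(Pow(2, Rational(1, 2)), 4))) = Add(Mul(8, Pow(2, Rational(1, 2))), Add(-16, Mul(4, Pow(2, Rational(1, 2))))) = Add(-16, Mul(12, Pow(2, Rational(1, 2))))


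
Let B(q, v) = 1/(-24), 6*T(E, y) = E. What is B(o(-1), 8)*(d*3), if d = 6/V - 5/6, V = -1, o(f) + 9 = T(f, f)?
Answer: 41/48 ≈ 0.85417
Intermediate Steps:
T(E, y) = E/6
o(f) = -9 + f/6
d = -41/6 (d = 6/(-1) - 5/6 = 6*(-1) - 5*1/6 = -6 - 5/6 = -41/6 ≈ -6.8333)
B(q, v) = -1/24
B(o(-1), 8)*(d*3) = -(-41)*3/144 = -1/24*(-41/2) = 41/48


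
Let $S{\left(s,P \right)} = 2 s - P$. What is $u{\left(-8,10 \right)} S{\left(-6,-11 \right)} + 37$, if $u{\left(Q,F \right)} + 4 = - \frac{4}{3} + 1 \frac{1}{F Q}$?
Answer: $\frac{10163}{240} \approx 42.346$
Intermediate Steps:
$S{\left(s,P \right)} = - P + 2 s$
$u{\left(Q,F \right)} = - \frac{16}{3} + \frac{1}{F Q}$ ($u{\left(Q,F \right)} = -4 + \left(- \frac{4}{3} + 1 \frac{1}{F Q}\right) = -4 + \left(\left(-4\right) \frac{1}{3} + 1 \frac{1}{F Q}\right) = -4 - \left(\frac{4}{3} - \frac{1}{F Q}\right) = - \frac{16}{3} + \frac{1}{F Q}$)
$u{\left(-8,10 \right)} S{\left(-6,-11 \right)} + 37 = \left(- \frac{16}{3} + \frac{1}{10 \left(-8\right)}\right) \left(\left(-1\right) \left(-11\right) + 2 \left(-6\right)\right) + 37 = \left(- \frac{16}{3} + \frac{1}{10} \left(- \frac{1}{8}\right)\right) \left(11 - 12\right) + 37 = \left(- \frac{16}{3} - \frac{1}{80}\right) \left(-1\right) + 37 = \left(- \frac{1283}{240}\right) \left(-1\right) + 37 = \frac{1283}{240} + 37 = \frac{10163}{240}$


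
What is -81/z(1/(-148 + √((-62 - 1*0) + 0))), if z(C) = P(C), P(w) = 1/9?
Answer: -729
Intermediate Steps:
P(w) = ⅑
z(C) = ⅑
-81/z(1/(-148 + √((-62 - 1*0) + 0))) = -81/⅑ = -81*9 = -729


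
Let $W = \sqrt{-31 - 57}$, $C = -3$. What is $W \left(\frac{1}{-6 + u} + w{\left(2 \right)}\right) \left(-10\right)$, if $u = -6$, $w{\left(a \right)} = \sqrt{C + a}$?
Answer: $\frac{5 \sqrt{22} \left(12 + i\right)}{3} \approx 93.808 + 7.8174 i$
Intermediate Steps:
$w{\left(a \right)} = \sqrt{-3 + a}$
$W = 2 i \sqrt{22}$ ($W = \sqrt{-88} = 2 i \sqrt{22} \approx 9.3808 i$)
$W \left(\frac{1}{-6 + u} + w{\left(2 \right)}\right) \left(-10\right) = 2 i \sqrt{22} \left(\frac{1}{-6 - 6} + \sqrt{-3 + 2}\right) \left(-10\right) = 2 i \sqrt{22} \left(\frac{1}{-12} + \sqrt{-1}\right) \left(-10\right) = 2 i \sqrt{22} \left(- \frac{1}{12} + i\right) \left(-10\right) = 2 i \sqrt{22} \left(\frac{5}{6} - 10 i\right)$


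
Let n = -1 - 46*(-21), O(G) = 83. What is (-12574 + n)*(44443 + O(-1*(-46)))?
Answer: -516902334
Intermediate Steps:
n = 965 (n = -1 + 966 = 965)
(-12574 + n)*(44443 + O(-1*(-46))) = (-12574 + 965)*(44443 + 83) = -11609*44526 = -516902334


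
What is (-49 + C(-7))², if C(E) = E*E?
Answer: 0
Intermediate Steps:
C(E) = E²
(-49 + C(-7))² = (-49 + (-7)²)² = (-49 + 49)² = 0² = 0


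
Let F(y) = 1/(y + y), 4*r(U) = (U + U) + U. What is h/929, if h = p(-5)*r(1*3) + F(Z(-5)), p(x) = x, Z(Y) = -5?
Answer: -227/18580 ≈ -0.012217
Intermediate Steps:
r(U) = 3*U/4 (r(U) = ((U + U) + U)/4 = (2*U + U)/4 = (3*U)/4 = 3*U/4)
F(y) = 1/(2*y)
h = -227/20 (h = -15*1*3/4 + (½)/(-5) = -15*3/4 + (½)*(-⅕) = -5*9/4 - ⅒ = -45/4 - ⅒ = -227/20 ≈ -11.350)
h/929 = -227/20/929 = -227/20*1/929 = -227/18580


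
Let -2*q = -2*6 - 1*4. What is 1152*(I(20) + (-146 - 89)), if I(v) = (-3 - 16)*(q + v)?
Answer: -883584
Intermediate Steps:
q = 8 (q = -(-2*6 - 1*4)/2 = -(-12 - 4)/2 = -1/2*(-16) = 8)
I(v) = -152 - 19*v (I(v) = (-3 - 16)*(8 + v) = -19*(8 + v) = -152 - 19*v)
1152*(I(20) + (-146 - 89)) = 1152*((-152 - 19*20) + (-146 - 89)) = 1152*((-152 - 380) - 235) = 1152*(-532 - 235) = 1152*(-767) = -883584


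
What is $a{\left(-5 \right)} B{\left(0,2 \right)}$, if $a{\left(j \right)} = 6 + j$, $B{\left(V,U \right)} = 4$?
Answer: $4$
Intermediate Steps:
$a{\left(-5 \right)} B{\left(0,2 \right)} = \left(6 - 5\right) 4 = 1 \cdot 4 = 4$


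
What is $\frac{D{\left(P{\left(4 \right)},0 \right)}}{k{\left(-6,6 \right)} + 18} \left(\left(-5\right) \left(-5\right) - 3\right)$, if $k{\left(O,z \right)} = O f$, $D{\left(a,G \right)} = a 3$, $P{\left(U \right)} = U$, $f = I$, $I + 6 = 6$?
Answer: $\frac{44}{3} \approx 14.667$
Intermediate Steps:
$I = 0$ ($I = -6 + 6 = 0$)
$f = 0$
$D{\left(a,G \right)} = 3 a$
$k{\left(O,z \right)} = 0$ ($k{\left(O,z \right)} = O 0 = 0$)
$\frac{D{\left(P{\left(4 \right)},0 \right)}}{k{\left(-6,6 \right)} + 18} \left(\left(-5\right) \left(-5\right) - 3\right) = \frac{3 \cdot 4}{0 + 18} \left(\left(-5\right) \left(-5\right) - 3\right) = \frac{12}{18} \left(25 - 3\right) = 12 \cdot \frac{1}{18} \cdot 22 = \frac{2}{3} \cdot 22 = \frac{44}{3}$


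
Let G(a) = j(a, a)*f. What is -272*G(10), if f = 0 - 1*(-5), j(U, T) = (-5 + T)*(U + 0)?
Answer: -68000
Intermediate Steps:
j(U, T) = U*(-5 + T) (j(U, T) = (-5 + T)*U = U*(-5 + T))
f = 5 (f = 0 + 5 = 5)
G(a) = 5*a*(-5 + a) (G(a) = (a*(-5 + a))*5 = 5*a*(-5 + a))
-272*G(10) = -1360*10*(-5 + 10) = -1360*10*5 = -272*250 = -68000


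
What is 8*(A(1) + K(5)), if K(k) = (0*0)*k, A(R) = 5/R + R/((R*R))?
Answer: 48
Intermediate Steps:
A(R) = 6/R (A(R) = 5/R + R/(R²) = 5/R + R/R² = 5/R + 1/R = 6/R)
K(k) = 0 (K(k) = 0*k = 0)
8*(A(1) + K(5)) = 8*(6/1 + 0) = 8*(6*1 + 0) = 8*(6 + 0) = 8*6 = 48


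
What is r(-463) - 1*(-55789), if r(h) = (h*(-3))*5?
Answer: 62734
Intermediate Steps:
r(h) = -15*h (r(h) = -3*h*5 = -15*h)
r(-463) - 1*(-55789) = -15*(-463) - 1*(-55789) = 6945 + 55789 = 62734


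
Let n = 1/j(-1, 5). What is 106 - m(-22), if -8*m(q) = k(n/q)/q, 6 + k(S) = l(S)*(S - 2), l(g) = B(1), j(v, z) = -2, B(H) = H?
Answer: 821215/7744 ≈ 106.05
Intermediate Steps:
l(g) = 1
n = -1/2 (n = 1/(-2) = -1/2 ≈ -0.50000)
k(S) = -8 + S (k(S) = -6 + 1*(S - 2) = -6 + 1*(-2 + S) = -6 + (-2 + S) = -8 + S)
m(q) = -(-8 - 1/(2*q))/(8*q)
106 - m(-22) = 106 - (1/16 - 22)/(-22)**2 = 106 - (-351)/(484*16) = 106 - 1*(-351/7744) = 106 + 351/7744 = 821215/7744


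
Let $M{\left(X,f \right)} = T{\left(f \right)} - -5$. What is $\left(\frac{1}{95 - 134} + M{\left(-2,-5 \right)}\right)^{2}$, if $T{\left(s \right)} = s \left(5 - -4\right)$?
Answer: $\frac{2436721}{1521} \approx 1602.1$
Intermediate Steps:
$T{\left(s \right)} = 9 s$ ($T{\left(s \right)} = s \left(5 + 4\right) = s 9 = 9 s$)
$M{\left(X,f \right)} = 5 + 9 f$ ($M{\left(X,f \right)} = 9 f - -5 = 9 f + 5 = 5 + 9 f$)
$\left(\frac{1}{95 - 134} + M{\left(-2,-5 \right)}\right)^{2} = \left(\frac{1}{95 - 134} + \left(5 + 9 \left(-5\right)\right)\right)^{2} = \left(\frac{1}{-39} + \left(5 - 45\right)\right)^{2} = \left(- \frac{1}{39} - 40\right)^{2} = \left(- \frac{1561}{39}\right)^{2} = \frac{2436721}{1521}$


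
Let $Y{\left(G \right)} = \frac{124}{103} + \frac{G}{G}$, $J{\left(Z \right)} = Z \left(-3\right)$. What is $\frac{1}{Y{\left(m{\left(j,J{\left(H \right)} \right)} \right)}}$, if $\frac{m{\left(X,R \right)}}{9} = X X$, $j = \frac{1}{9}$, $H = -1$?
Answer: $\frac{103}{227} \approx 0.45374$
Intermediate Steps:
$J{\left(Z \right)} = - 3 Z$
$j = \frac{1}{9} \approx 0.11111$
$m{\left(X,R \right)} = 9 X^{2}$ ($m{\left(X,R \right)} = 9 X X = 9 X^{2}$)
$Y{\left(G \right)} = \frac{227}{103}$ ($Y{\left(G \right)} = 124 \cdot \frac{1}{103} + 1 = \frac{124}{103} + 1 = \frac{227}{103}$)
$\frac{1}{Y{\left(m{\left(j,J{\left(H \right)} \right)} \right)}} = \frac{1}{\frac{227}{103}} = \frac{103}{227}$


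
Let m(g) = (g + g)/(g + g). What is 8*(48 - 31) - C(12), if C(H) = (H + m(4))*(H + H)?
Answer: -176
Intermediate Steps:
m(g) = 1 (m(g) = (2*g)/((2*g)) = (2*g)*(1/(2*g)) = 1)
C(H) = 2*H*(1 + H) (C(H) = (H + 1)*(H + H) = (1 + H)*(2*H) = 2*H*(1 + H))
8*(48 - 31) - C(12) = 8*(48 - 31) - 2*12*(1 + 12) = 8*17 - 2*12*13 = 136 - 1*312 = 136 - 312 = -176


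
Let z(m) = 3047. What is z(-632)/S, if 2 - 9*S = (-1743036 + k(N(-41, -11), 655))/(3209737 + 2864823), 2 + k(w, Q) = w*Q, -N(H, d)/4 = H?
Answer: 7571939040/626579 ≈ 12085.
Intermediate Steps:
N(H, d) = -4*H
k(w, Q) = -2 + Q*w (k(w, Q) = -2 + w*Q = -2 + Q*w)
S = 6892369/27335520 (S = 2/9 - (-1743036 + (-2 + 655*(-4*(-41))))/(9*(3209737 + 2864823)) = 2/9 - (-1743036 + (-2 + 655*164))/(9*6074560) = 2/9 - (-1743036 + (-2 + 107420))/(9*6074560) = 2/9 - (-1743036 + 107418)/(9*6074560) = 2/9 - (-545206)/(3*6074560) = 2/9 - ⅑*(-817809/3037280) = 2/9 + 272603/9111840 = 6892369/27335520 ≈ 0.25214)
z(-632)/S = 3047/(6892369/27335520) = 3047*(27335520/6892369) = 7571939040/626579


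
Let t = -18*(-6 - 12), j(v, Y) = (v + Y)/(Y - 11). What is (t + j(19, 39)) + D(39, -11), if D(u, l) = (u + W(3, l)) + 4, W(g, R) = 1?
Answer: 5181/14 ≈ 370.07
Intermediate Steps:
D(u, l) = 5 + u (D(u, l) = (u + 1) + 4 = (1 + u) + 4 = 5 + u)
j(v, Y) = (Y + v)/(-11 + Y)
t = 324 (t = -18*(-18) = 324)
(t + j(19, 39)) + D(39, -11) = (324 + (39 + 19)/(-11 + 39)) + (5 + 39) = (324 + 58/28) + 44 = (324 + (1/28)*58) + 44 = (324 + 29/14) + 44 = 4565/14 + 44 = 5181/14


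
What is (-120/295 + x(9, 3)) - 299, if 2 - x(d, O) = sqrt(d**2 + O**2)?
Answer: -17547/59 - 3*sqrt(10) ≈ -306.89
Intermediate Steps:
x(d, O) = 2 - sqrt(O**2 + d**2) (x(d, O) = 2 - sqrt(d**2 + O**2) = 2 - sqrt(O**2 + d**2))
(-120/295 + x(9, 3)) - 299 = (-120/295 + (2 - sqrt(3**2 + 9**2))) - 299 = (-120*1/295 + (2 - sqrt(9 + 81))) - 299 = (-24/59 + (2 - sqrt(90))) - 299 = (-24/59 + (2 - 3*sqrt(10))) - 299 = (94/59 - 3*sqrt(10)) - 299 = -17547/59 - 3*sqrt(10)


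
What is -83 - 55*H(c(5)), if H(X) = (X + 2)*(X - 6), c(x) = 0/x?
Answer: 577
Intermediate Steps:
c(x) = 0
H(X) = (-6 + X)*(2 + X) (H(X) = (2 + X)*(-6 + X) = (-6 + X)*(2 + X))
-83 - 55*H(c(5)) = -83 - 55*(-12 + 0² - 4*0) = -83 - 55*(-12 + 0 + 0) = -83 - 55*(-12) = -83 + 660 = 577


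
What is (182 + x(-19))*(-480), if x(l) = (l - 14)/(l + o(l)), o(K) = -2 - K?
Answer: -95280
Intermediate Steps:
x(l) = 7 - l/2 (x(l) = (l - 14)/(l + (-2 - l)) = (-14 + l)/(-2) = (-14 + l)*(-½) = 7 - l/2)
(182 + x(-19))*(-480) = (182 + (7 - ½*(-19)))*(-480) = (182 + (7 + 19/2))*(-480) = (182 + 33/2)*(-480) = (397/2)*(-480) = -95280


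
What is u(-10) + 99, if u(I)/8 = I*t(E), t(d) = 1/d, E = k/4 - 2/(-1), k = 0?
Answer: 59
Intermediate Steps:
E = 2 (E = 0/4 - 2/(-1) = 0*(1/4) - 2*(-1) = 0 + 2 = 2)
t(d) = 1/d
u(I) = 4*I (u(I) = 8*(I/2) = 4*I)
u(-10) + 99 = 4*(-10) + 99 = -40 + 99 = 59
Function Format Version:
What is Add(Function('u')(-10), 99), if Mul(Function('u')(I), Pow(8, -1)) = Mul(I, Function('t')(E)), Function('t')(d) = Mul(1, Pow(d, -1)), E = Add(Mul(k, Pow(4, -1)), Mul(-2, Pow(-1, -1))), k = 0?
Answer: 59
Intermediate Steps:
E = 2 (E = Add(Mul(0, Pow(4, -1)), Mul(-2, Pow(-1, -1))) = Add(Mul(0, Rational(1, 4)), Mul(-2, -1)) = Add(0, 2) = 2)
Function('t')(d) = Pow(d, -1)
Function('u')(I) = Mul(4, I) (Function('u')(I) = Mul(8, Mul(I, Pow(2, -1))) = Mul(8, Mul(I, Rational(1, 2))) = Mul(8, Mul(Rational(1, 2), I)) = Mul(4, I))
Add(Function('u')(-10), 99) = Add(Mul(4, -10), 99) = Add(-40, 99) = 59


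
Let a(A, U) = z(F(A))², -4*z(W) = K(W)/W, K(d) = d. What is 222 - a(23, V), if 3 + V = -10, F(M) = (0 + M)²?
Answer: 3551/16 ≈ 221.94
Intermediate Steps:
F(M) = M²
V = -13 (V = -3 - 10 = -13)
z(W) = -¼ (z(W) = -W/(4*W) = -¼*1 = -¼)
a(A, U) = 1/16 (a(A, U) = (-¼)² = 1/16)
222 - a(23, V) = 222 - 1*1/16 = 222 - 1/16 = 3551/16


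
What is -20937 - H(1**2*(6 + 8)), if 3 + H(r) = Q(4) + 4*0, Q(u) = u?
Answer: -20938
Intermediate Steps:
H(r) = 1 (H(r) = -3 + (4 + 4*0) = -3 + (4 + 0) = -3 + 4 = 1)
-20937 - H(1**2*(6 + 8)) = -20937 - 1*1 = -20937 - 1 = -20938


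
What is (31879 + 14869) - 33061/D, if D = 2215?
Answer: 103513759/2215 ≈ 46733.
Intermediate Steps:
(31879 + 14869) - 33061/D = (31879 + 14869) - 33061/2215 = 46748 - 33061*1/2215 = 46748 - 33061/2215 = 103513759/2215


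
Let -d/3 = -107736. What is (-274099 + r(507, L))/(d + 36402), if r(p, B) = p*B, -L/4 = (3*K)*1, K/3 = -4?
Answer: -201091/359610 ≈ -0.55919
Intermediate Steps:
d = 323208 (d = -3*(-107736) = 323208)
K = -12 (K = 3*(-4) = -12)
L = 144 (L = -4*3*(-12) = -(-144) = -4*(-36) = 144)
r(p, B) = B*p
(-274099 + r(507, L))/(d + 36402) = (-274099 + 144*507)/(323208 + 36402) = (-274099 + 73008)/359610 = -201091*1/359610 = -201091/359610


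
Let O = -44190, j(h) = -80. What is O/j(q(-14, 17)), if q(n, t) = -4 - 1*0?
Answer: 4419/8 ≈ 552.38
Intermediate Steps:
q(n, t) = -4 (q(n, t) = -4 + 0 = -4)
O/j(q(-14, 17)) = -44190/(-80) = -44190*(-1/80) = 4419/8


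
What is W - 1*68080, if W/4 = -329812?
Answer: -1387328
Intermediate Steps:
W = -1319248 (W = 4*(-329812) = -1319248)
W - 1*68080 = -1319248 - 1*68080 = -1319248 - 68080 = -1387328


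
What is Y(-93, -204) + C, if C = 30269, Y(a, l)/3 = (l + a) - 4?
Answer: 29366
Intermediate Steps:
Y(a, l) = -12 + 3*a + 3*l (Y(a, l) = 3*((l + a) - 4) = 3*((a + l) - 4) = 3*(-4 + a + l) = -12 + 3*a + 3*l)
Y(-93, -204) + C = (-12 + 3*(-93) + 3*(-204)) + 30269 = (-12 - 279 - 612) + 30269 = -903 + 30269 = 29366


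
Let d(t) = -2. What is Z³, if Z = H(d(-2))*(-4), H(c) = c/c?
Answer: -64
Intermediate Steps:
H(c) = 1
Z = -4 (Z = 1*(-4) = -4)
Z³ = (-4)³ = -64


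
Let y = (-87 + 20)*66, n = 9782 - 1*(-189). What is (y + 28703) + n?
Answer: 34252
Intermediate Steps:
n = 9971 (n = 9782 + 189 = 9971)
y = -4422 (y = -67*66 = -4422)
(y + 28703) + n = (-4422 + 28703) + 9971 = 24281 + 9971 = 34252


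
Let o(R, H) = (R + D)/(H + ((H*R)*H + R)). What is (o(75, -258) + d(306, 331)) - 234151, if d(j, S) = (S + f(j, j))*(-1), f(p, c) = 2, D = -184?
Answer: -1170571562737/4992117 ≈ -2.3448e+5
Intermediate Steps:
d(j, S) = -2 - S (d(j, S) = (S + 2)*(-1) = (2 + S)*(-1) = -2 - S)
o(R, H) = (-184 + R)/(H + R + R*H**2) (o(R, H) = (R - 184)/(H + ((H*R)*H + R)) = (-184 + R)/(H + (R*H**2 + R)) = (-184 + R)/(H + (R + R*H**2)) = (-184 + R)/(H + R + R*H**2))
(o(75, -258) + d(306, 331)) - 234151 = ((-184 + 75)/(-258 + 75 + 75*(-258)**2) + (-2 - 1*331)) - 234151 = (-109/(-258 + 75 + 75*66564) + (-2 - 331)) - 234151 = (-109/(-258 + 75 + 4992300) - 333) - 234151 = (-109/4992117 - 333) - 234151 = -1662375070/4992117 - 234151 = -1170571562737/4992117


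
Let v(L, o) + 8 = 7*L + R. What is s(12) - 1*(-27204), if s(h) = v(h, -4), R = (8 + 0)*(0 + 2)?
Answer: 27296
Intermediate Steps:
R = 16 (R = 8*2 = 16)
v(L, o) = 8 + 7*L (v(L, o) = -8 + (7*L + 16) = -8 + (16 + 7*L) = 8 + 7*L)
s(h) = 8 + 7*h
s(12) - 1*(-27204) = (8 + 7*12) - 1*(-27204) = (8 + 84) + 27204 = 92 + 27204 = 27296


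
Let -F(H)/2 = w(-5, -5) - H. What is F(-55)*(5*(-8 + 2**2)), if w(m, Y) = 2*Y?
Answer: 1800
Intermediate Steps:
F(H) = 20 + 2*H (F(H) = -2*(2*(-5) - H) = -2*(-10 - H) = 20 + 2*H)
F(-55)*(5*(-8 + 2**2)) = (20 + 2*(-55))*(5*(-8 + 2**2)) = (20 - 110)*(5*(-8 + 4)) = -450*(-4) = -90*(-20) = 1800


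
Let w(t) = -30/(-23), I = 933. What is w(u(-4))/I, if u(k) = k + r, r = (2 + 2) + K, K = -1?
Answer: 10/7153 ≈ 0.0013980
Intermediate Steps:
r = 3 (r = (2 + 2) - 1 = 4 - 1 = 3)
u(k) = 3 + k (u(k) = k + 3 = 3 + k)
w(t) = 30/23 (w(t) = -30*(-1/23) = 30/23)
w(u(-4))/I = (30/23)/933 = (30/23)*(1/933) = 10/7153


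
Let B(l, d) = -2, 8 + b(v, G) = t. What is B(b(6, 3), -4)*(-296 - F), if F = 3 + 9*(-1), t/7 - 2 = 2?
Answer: 580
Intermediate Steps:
t = 28 (t = 14 + 7*2 = 14 + 14 = 28)
b(v, G) = 20 (b(v, G) = -8 + 28 = 20)
F = -6 (F = 3 - 9 = -6)
B(b(6, 3), -4)*(-296 - F) = -2*(-296 - 1*(-6)) = -2*(-296 + 6) = -2*(-290) = 580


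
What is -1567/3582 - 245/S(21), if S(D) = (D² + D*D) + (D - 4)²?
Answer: -2712547/4194522 ≈ -0.64669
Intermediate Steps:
S(D) = (-4 + D)² + 2*D² (S(D) = (D² + D²) + (-4 + D)² = 2*D² + (-4 + D)² = (-4 + D)² + 2*D²)
-1567/3582 - 245/S(21) = -1567/3582 - 245/((-4 + 21)² + 2*21²) = -1567*1/3582 - 245/(17² + 2*441) = -1567/3582 - 245/(289 + 882) = -1567/3582 - 245/1171 = -2712547/4194522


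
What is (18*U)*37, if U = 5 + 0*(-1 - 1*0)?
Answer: 3330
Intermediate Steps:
U = 5 (U = 5 + 0*(-1 + 0) = 5 + 0*(-1) = 5 + 0 = 5)
(18*U)*37 = (18*5)*37 = 90*37 = 3330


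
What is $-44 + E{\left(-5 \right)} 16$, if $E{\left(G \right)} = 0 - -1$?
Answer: $-28$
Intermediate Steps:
$E{\left(G \right)} = 1$ ($E{\left(G \right)} = 0 + 1 = 1$)
$-44 + E{\left(-5 \right)} 16 = -44 + 1 \cdot 16 = -44 + 16 = -28$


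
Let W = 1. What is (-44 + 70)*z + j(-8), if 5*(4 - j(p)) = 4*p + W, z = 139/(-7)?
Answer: -17713/35 ≈ -506.09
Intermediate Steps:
z = -139/7 (z = 139*(-⅐) = -139/7 ≈ -19.857)
j(p) = 19/5 - 4*p/5 (j(p) = 4 - (4*p + 1)/5 = 4 - (1 + 4*p)/5 = 4 + (-⅕ - 4*p/5) = 19/5 - 4*p/5)
(-44 + 70)*z + j(-8) = (-44 + 70)*(-139/7) + (19/5 - ⅘*(-8)) = 26*(-139/7) + (19/5 + 32/5) = -3614/7 + 51/5 = -17713/35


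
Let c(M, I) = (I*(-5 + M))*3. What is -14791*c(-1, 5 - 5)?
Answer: 0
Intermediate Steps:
c(M, I) = 3*I*(-5 + M)
-14791*c(-1, 5 - 5) = -44373*(5 - 5)*(-5 - 1) = -44373*0*(-6) = -14791*0 = 0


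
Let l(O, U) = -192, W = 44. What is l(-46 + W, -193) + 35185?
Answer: 34993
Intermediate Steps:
l(-46 + W, -193) + 35185 = -192 + 35185 = 34993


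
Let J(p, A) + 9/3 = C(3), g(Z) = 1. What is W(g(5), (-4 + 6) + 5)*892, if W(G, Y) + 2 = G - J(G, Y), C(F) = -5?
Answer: 6244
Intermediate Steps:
J(p, A) = -8 (J(p, A) = -3 - 5 = -8)
W(G, Y) = 6 + G (W(G, Y) = -2 + (G - 1*(-8)) = -2 + (G + 8) = -2 + (8 + G) = 6 + G)
W(g(5), (-4 + 6) + 5)*892 = (6 + 1)*892 = 7*892 = 6244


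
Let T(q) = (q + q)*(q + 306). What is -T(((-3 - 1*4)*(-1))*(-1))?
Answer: 4186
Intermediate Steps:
T(q) = 2*q*(306 + q) (T(q) = (2*q)*(306 + q) = 2*q*(306 + q))
-T(((-3 - 1*4)*(-1))*(-1)) = -2*((-3 - 1*4)*(-1))*(-1)*(306 + ((-3 - 1*4)*(-1))*(-1)) = -2*((-3 - 4)*(-1))*(-1)*(306 + ((-3 - 4)*(-1))*(-1)) = -2*-7*(-1)*(-1)*(306 - 7*(-1)*(-1)) = -2*7*(-1)*(306 + 7*(-1)) = -2*(-7)*(306 - 7) = -2*(-7)*299 = -1*(-4186) = 4186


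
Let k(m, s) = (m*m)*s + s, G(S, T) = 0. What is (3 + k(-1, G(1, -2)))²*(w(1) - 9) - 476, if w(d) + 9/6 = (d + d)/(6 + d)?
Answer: -7951/14 ≈ -567.93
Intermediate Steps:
k(m, s) = s + s*m² (k(m, s) = m²*s + s = s*m² + s = s + s*m²)
w(d) = -3/2 + 2*d/(6 + d) (w(d) = -3/2 + (d + d)/(6 + d) = -3/2 + (2*d)/(6 + d) = -3/2 + 2*d/(6 + d))
(3 + k(-1, G(1, -2)))²*(w(1) - 9) - 476 = (3 + 0*(1 + (-1)²))²*((-18 + 1)/(2*(6 + 1)) - 9) - 476 = (3 + 0*(1 + 1))²*((½)*(-17)/7 - 9) - 476 = (3 + 0*2)²*((½)*(⅐)*(-17) - 9) - 476 = (3 + 0)²*(-17/14 - 9) - 476 = 3²*(-143/14) - 476 = 9*(-143/14) - 476 = -1287/14 - 476 = -7951/14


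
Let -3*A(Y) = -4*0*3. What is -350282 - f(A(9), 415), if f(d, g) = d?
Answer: -350282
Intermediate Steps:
A(Y) = 0 (A(Y) = -(-4*0)*3/3 = -0*3 = -⅓*0 = 0)
-350282 - f(A(9), 415) = -350282 - 1*0 = -350282 + 0 = -350282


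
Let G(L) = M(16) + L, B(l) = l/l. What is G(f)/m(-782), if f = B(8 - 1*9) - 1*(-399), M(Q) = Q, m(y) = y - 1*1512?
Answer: -208/1147 ≈ -0.18134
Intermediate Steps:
m(y) = -1512 + y (m(y) = y - 1512 = -1512 + y)
B(l) = 1
f = 400 (f = 1 - 1*(-399) = 1 + 399 = 400)
G(L) = 16 + L
G(f)/m(-782) = (16 + 400)/(-1512 - 782) = 416/(-2294) = 416*(-1/2294) = -208/1147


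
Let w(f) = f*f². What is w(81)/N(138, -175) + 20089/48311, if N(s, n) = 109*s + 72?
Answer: 8659357099/243390818 ≈ 35.578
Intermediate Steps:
N(s, n) = 72 + 109*s
w(f) = f³
w(81)/N(138, -175) + 20089/48311 = 81³/(72 + 109*138) + 20089/48311 = 531441/(72 + 15042) + 20089*(1/48311) = 531441/15114 + 20089/48311 = 531441*(1/15114) + 20089/48311 = 177147/5038 + 20089/48311 = 8659357099/243390818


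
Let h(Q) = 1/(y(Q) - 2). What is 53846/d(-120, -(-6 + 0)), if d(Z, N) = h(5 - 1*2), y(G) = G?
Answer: 53846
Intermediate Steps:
h(Q) = 1/(-2 + Q) (h(Q) = 1/(Q - 2) = 1/(-2 + Q))
d(Z, N) = 1 (d(Z, N) = 1/(-2 + (5 - 1*2)) = 1/(-2 + (5 - 2)) = 1/(-2 + 3) = 1/1 = 1)
53846/d(-120, -(-6 + 0)) = 53846/1 = 53846*1 = 53846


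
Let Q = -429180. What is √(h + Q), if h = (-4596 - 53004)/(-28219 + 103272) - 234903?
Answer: 3*I*√415639169256883/75053 ≈ 814.91*I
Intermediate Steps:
h = -17630232459/75053 (h = -57600/75053 - 234903 = -17630232459/75053 ≈ -2.3490e+5)
√(h + Q) = √(-17630232459/75053 - 429180) = √(-49841478999/75053) = 3*I*√415639169256883/75053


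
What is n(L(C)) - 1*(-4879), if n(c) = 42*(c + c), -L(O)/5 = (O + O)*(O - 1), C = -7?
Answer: -42161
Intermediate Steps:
L(O) = -10*O*(-1 + O) (L(O) = -5*(O + O)*(O - 1) = -5*2*O*(-1 + O) = -10*O*(-1 + O))
n(c) = 84*c (n(c) = 42*(2*c) = 84*c)
n(L(C)) - 1*(-4879) = 84*(10*(-7)*(1 - 1*(-7))) - 1*(-4879) = 84*(10*(-7)*(1 + 7)) + 4879 = 84*(10*(-7)*8) + 4879 = 84*(-560) + 4879 = -47040 + 4879 = -42161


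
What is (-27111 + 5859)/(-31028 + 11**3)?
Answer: 7084/9899 ≈ 0.71563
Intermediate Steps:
(-27111 + 5859)/(-31028 + 11**3) = -21252/(-31028 + 1331) = -21252/(-29697) = -21252*(-1/29697) = 7084/9899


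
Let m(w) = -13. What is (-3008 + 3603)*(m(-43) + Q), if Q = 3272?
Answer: 1939105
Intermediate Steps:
(-3008 + 3603)*(m(-43) + Q) = (-3008 + 3603)*(-13 + 3272) = 595*3259 = 1939105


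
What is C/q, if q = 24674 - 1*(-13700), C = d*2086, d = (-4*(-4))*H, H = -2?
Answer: -4768/2741 ≈ -1.7395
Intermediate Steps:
d = -32 (d = -4*(-4)*(-2) = 16*(-2) = -32)
C = -66752 (C = -32*2086 = -66752)
q = 38374 (q = 24674 + 13700 = 38374)
C/q = -66752/38374 = -66752*1/38374 = -4768/2741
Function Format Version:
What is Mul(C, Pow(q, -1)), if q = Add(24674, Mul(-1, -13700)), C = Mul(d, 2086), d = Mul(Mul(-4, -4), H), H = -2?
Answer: Rational(-4768, 2741) ≈ -1.7395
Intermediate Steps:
d = -32 (d = Mul(Mul(-4, -4), -2) = Mul(16, -2) = -32)
C = -66752 (C = Mul(-32, 2086) = -66752)
q = 38374 (q = Add(24674, 13700) = 38374)
Mul(C, Pow(q, -1)) = Mul(-66752, Pow(38374, -1)) = Mul(-66752, Rational(1, 38374)) = Rational(-4768, 2741)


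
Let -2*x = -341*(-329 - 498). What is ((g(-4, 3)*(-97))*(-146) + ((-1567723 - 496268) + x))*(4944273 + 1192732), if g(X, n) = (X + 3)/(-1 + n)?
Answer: -27151036807755/2 ≈ -1.3576e+13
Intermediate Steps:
g(X, n) = (3 + X)/(-1 + n)
x = -282007/2 (x = -(-341)*(-329 - 498)/2 = -(-341)*(-827)/2 = -½*282007 = -282007/2 ≈ -1.4100e+5)
((g(-4, 3)*(-97))*(-146) + ((-1567723 - 496268) + x))*(4944273 + 1192732) = ((((3 - 4)/(-1 + 3))*(-97))*(-146) + ((-1567723 - 496268) - 282007/2))*(4944273 + 1192732) = (((-1/2)*(-97))*(-146) + (-2063991 - 282007/2))*6137005 = ((((½)*(-1))*(-97))*(-146) - 4409989/2)*6137005 = (-½*(-97)*(-146) - 4409989/2)*6137005 = ((97/2)*(-146) - 4409989/2)*6137005 = (-7081 - 4409989/2)*6137005 = -4424151/2*6137005 = -27151036807755/2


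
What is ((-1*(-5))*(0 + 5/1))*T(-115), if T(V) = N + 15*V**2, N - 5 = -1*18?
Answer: 4959050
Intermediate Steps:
N = -13 (N = 5 - 1*18 = 5 - 18 = -13)
T(V) = -13 + 15*V**2
((-1*(-5))*(0 + 5/1))*T(-115) = ((-1*(-5))*(0 + 5/1))*(-13 + 15*(-115)**2) = (5*(0 + 5*1))*(-13 + 15*13225) = (5*(0 + 5))*(-13 + 198375) = (5*5)*198362 = 25*198362 = 4959050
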